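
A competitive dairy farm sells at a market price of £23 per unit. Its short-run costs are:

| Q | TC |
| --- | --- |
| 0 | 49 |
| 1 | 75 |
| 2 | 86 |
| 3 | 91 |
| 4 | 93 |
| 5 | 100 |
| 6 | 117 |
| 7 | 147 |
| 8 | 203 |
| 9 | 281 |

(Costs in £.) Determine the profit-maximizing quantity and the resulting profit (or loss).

Q = 6; profit = £21

Profit at each row (π = 23Q − TC): Q=0: -49; Q=1: -52; Q=2: -40; Q=3: -22; Q=4: -1; Q=5: 15; Q=6: 21; Q=7: 14; Q=8: -19; Q=9: -74.
Profit is maximized at Q = 6. AVC there is 68/6 = £11.33 ≤ P, so producing beats shutting down (which would give -£49).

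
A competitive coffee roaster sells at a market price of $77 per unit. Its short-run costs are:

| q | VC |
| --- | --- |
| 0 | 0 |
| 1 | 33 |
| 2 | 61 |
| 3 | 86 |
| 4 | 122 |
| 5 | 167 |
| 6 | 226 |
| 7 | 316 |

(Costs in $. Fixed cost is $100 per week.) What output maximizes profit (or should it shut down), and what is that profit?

Tabulate TR − TC: q=0: -100; q=1: -56; q=2: -7; q=3: 45; q=4: 86; q=5: 118; q=6: 136; q=7: 123.
Profit is maximized at q = 6. AVC there is 226/6 = $37.67 ≤ P, so producing beats shutting down (which would give -$100).

q = 6; profit = $136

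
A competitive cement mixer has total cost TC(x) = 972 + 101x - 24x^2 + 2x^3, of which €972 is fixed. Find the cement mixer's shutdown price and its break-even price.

Shutdown price = min AVC. AVC = 101 - 24x + 2x^2, with vertex at x = 6 and minimum €29.
ATC = 972/x + 101 - 24x + 2x^2. Setting dATC/dx = −972/x^2 − 24 + 4x = 0 gives x = 9 (since 4·9^3 − 24·9^2 = 972).
min ATC = 972/9 + 101 − 24·9 + 2·9^2 = €155. That is the break-even price.
Between these two prices the firm operates at a loss; above €155 it earns a profit.

Shutdown price = €29; break-even price = €155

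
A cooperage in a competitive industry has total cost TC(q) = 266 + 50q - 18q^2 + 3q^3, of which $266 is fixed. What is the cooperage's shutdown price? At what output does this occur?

The shutdown price is the minimum of AVC. VC = 50q - 18q^2 + 3q^3, so AVC = 50 - 18q + 3q^2.
dAVC/dq = -18 + 6q = 0 gives q = 3. min AVC = 50 - 18·3 + 3·3^2 = 23.
For P < $23 the firm produces nothing.

$23 per unit, at q = 3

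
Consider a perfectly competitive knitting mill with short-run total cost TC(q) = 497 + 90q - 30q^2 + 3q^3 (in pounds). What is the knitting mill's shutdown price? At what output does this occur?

£15 per unit, at q = 5

The firm shuts down when price falls below the minimum of average variable cost. AVC = VC/q = 90 - 30q + 3q^2.
At the minimum of AVC, MC = AVC. MC = 90 - 60q + 9q^2; setting MC = AVC gives 6q^2 - 30q = 0, so q = 5. min AVC = 15.
For P < £15 the firm produces nothing.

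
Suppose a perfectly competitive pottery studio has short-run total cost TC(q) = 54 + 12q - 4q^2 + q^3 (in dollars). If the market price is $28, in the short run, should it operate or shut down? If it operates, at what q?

From TC, MC = TC'(q) = 12 - 8q + 3q^2 and AVC = VC/q = 12 - 4q + q^2.
The AVC parabola has its vertex at q = 4/2 = 2, where AVC = 12 - 4·2 + 2^2 = $8.
P = $28 exceeds min AVC = $8, so the firm stays open.
Set P = MC: 28 = 12 - 8q + 3q^2 → -16 - 8q + 3q^2 = 0. The roots are q = -4/3 and q = 4; the profit-maximizing output is on the rising part of MC, so q* = 4.
Check: AVC at q = 4 is $12 ≤ P, so revenue covers variable cost.
Profit = P·q − TC = 28·4 − 102 = $10.

Produce at q = 4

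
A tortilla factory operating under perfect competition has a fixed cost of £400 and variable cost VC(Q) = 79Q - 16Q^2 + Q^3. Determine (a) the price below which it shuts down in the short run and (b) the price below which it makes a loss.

AVC = 79 - 16Q + Q^2; minimized at Q = 8, giving min AVC = £15. That is the shutdown price.
ATC = 400/Q + 79 - 16Q + Q^2. Setting dATC/dQ = −400/Q^2 − 16 + 2Q = 0 gives Q = 10 (since 2·10^3 − 16·10^2 = 400).
min ATC = 400/10 + 79 − 16·10 + 10^2 = £59. That is the break-even price.
Between these two prices the firm operates at a loss; above £59 it earns a profit.

Shutdown price = £15; break-even price = £59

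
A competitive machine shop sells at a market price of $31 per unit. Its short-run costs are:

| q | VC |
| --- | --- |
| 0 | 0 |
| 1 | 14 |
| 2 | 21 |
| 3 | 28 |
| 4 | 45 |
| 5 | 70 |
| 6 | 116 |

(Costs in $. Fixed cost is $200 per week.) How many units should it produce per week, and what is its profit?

q = 5; profit = -$115

Compute π = P·q − TC at each output: q=0: -200; q=1: -183; q=2: -159; q=3: -135; q=4: -121; q=5: -115; q=6: -130.
Profit is maximized at q = 5. AVC there is 70/5 = $14 ≤ P, so producing beats shutting down (which would give -$200).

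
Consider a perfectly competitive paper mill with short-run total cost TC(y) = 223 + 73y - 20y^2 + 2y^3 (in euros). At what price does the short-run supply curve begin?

The firm shuts down when price falls below the minimum of average variable cost. AVC = VC/y = 73 - 20y + 2y^2.
dAVC/dy = -20 + 4y = 0 gives y = 5. min AVC = 73 - 20·5 + 2·5^2 = 23.
So the shutdown price is €23.

€23 per unit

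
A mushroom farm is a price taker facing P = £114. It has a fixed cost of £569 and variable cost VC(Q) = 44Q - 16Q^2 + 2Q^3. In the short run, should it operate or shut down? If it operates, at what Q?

Produce at Q = 7

Strip out fixed cost: VC = 44Q - 16Q^2 + 2Q^3. Then AVC = 44 - 16Q + 2Q^2 and MC = 44 - 32Q + 6Q^2.
The AVC parabola has its vertex at Q = 16/4 = 4, where AVC = 44 - 16·4 + 2·4^2 = £12.
Since P = £114 ≥ min AVC = £12, price covers variable cost and the firm should produce.
P = MC gives -70 - 32Q + 6Q^2 = 0, with roots -5/3 and 7. Take the larger (rising MC): Q* = 7.
Check: AVC at Q = 7 is £30 ≤ P, so revenue covers variable cost.
Profit = P·Q − TC = 114·7 − 779 = £19.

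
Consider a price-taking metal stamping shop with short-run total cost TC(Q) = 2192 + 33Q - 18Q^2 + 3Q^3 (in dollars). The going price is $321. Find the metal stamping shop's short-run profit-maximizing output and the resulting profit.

AVC = 33 - 18Q + 3Q^2; min AVC = $6 at Q = 3. Since P = $321 ≥ min AVC, the firm produces.
MC = 33 - 36Q + 9Q^2. Setting P = MC and taking the root on the rising branch gives Q* = 8.
TR = 321·8 = 2568. TC = 2192 + 648 = 2840. Profit = 2568 − 2840 = -$272.
By producing, the firm covers all variable cost plus $1920 of fixed cost; shutting down would lose the full $2192.

Profit = -$272 at Q = 8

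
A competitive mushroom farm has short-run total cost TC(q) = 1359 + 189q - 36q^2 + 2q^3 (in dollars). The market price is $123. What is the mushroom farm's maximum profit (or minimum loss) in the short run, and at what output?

Profit = -$391 at q = 11

AVC = 189 - 36q + 2q^2 has its minimum $27 at q = 9; price $123 clears that bar, so the firm operates.
With MC = 189 - 72q + 6q^2, P = MC on the upward-sloping part at q* = 11.
TR = 123·11 = 1353. TC = 1359 + 385 = 1744. Profit = 1353 − 1744 = -$391.
That loss of $391 beats the $1359 the firm would lose by shutting down; producing recovers $968 of fixed cost.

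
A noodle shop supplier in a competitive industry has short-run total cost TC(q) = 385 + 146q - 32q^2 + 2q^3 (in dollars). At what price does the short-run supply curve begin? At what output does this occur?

The firm shuts down when price falls below the minimum of average variable cost. AVC = VC/q = 146 - 32q + 2q^2.
At the minimum of AVC, MC = AVC. MC = 146 - 64q + 6q^2; setting MC = AVC gives 4q^2 - 32q = 0, so q = 8. min AVC = 18.
The firm shuts down for any P below $18.

$18 per unit, at q = 8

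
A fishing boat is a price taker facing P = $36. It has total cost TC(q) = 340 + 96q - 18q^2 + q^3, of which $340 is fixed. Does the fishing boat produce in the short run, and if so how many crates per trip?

From TC, MC = TC'(q) = 96 - 36q + 3q^2 and AVC = VC/q = 96 - 18q + q^2.
The AVC parabola has its vertex at q = 18/2 = 9, where AVC = 96 - 18·9 + 9^2 = $15.
Since P = $36 ≥ min AVC = $15, price covers variable cost and the firm should produce.
Solving P = MC: 60 - 36q + 3q^2 = 0 ⇒ q = 2 or 10. On the upward-sloping branch, q* = 10.
Check: AVC at q = 10 is $16 ≤ P, so revenue covers variable cost.
Profit = P·q − TC = 36·10 − 500 = -$140, a loss, but smaller than the $340 fixed cost the firm would lose by shutting down.

Produce at q = 10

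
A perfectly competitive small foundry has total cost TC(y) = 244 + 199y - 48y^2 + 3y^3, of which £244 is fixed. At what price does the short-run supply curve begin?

£7 per unit

Short-run supply begins at min AVC. From VC = 199y - 48y^2 + 3y^3, AVC = 199 - 48y + 3y^2.
dAVC/dy = -48 + 6y = 0 gives y = 8. min AVC = 199 - 48·8 + 3·8^2 = 7.
For P < £7 the firm produces nothing.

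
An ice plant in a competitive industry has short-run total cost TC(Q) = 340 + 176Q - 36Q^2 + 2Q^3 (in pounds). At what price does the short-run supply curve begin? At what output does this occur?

The firm shuts down when price falls below the minimum of average variable cost. AVC = VC/Q = 176 - 36Q + 2Q^2.
At the minimum of AVC, MC = AVC. MC = 176 - 72Q + 6Q^2; setting MC = AVC gives 4Q^2 - 36Q = 0, so Q = 9. min AVC = 14.
So the shutdown price is £14.

£14 per unit, at Q = 9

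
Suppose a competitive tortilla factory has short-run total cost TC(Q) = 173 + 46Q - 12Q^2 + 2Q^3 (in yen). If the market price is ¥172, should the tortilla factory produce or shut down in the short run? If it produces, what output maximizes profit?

Produce at Q = 7

From TC, MC = TC'(Q) = 46 - 24Q + 6Q^2 and AVC = VC/Q = 46 - 12Q + 2Q^2.
AVC is minimized where dAVC/dQ = -12 + 4Q = 0, at Q = 3; min AVC = 46 - 12·3 + 2·3^2 = ¥28.
Because ¥172 ≥ ¥28, revenue can cover variable cost; the firm operates.
Set P = MC: 172 = 46 - 24Q + 6Q^2 → -126 - 24Q + 6Q^2 = 0. The roots are Q = -3 and Q = 7; the profit-maximizing output is on the rising part of MC, so Q* = 7.
Check: AVC at Q = 7 is ¥60 ≤ P, so revenue covers variable cost.
Profit = P·Q − TC = 172·7 − 593 = ¥611.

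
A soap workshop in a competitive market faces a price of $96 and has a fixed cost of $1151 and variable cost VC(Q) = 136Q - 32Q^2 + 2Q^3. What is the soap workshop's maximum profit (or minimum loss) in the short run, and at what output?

Profit = -$351 at Q = 10

AVC = 136 - 32Q + 2Q^2; min AVC = $8 at Q = 8. Since P = $96 ≥ min AVC, the firm produces.
MC = 136 - 64Q + 6Q^2. Setting P = MC and taking the root on the rising branch gives Q* = 10.
TR = 96·10 = 960. TC = 1151 + 160 = 1311. Profit = 960 − 1311 = -$351.
By producing, the firm covers all variable cost plus $800 of fixed cost; shutting down would lose the full $1151.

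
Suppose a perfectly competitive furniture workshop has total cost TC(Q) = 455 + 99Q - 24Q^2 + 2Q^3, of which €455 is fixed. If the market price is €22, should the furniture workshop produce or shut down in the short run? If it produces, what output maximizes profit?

Strip out fixed cost: VC = 99Q - 24Q^2 + 2Q^3. Then AVC = 99 - 24Q + 2Q^2 and MC = 99 - 48Q + 6Q^2.
AVC is minimized where dAVC/dQ = -24 + 4Q = 0, at Q = 6; min AVC = 99 - 24·6 + 2·6^2 = €27.
Since P = €22 < min AVC = €27, price fails to cover variable cost at any output.
Shutting down limits the loss to fixed cost, €455.

Shut down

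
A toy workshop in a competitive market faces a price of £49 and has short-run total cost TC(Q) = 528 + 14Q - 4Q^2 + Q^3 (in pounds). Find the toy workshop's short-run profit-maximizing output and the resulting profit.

Profit = -£378 at Q = 5

AVC = 14 - 4Q + Q^2; min AVC = £10 at Q = 2. Since P = £49 ≥ min AVC, the firm produces.
With MC = 14 - 8Q + 3Q^2, P = MC on the upward-sloping part at Q* = 5.
TR = 49·5 = 245. TC = 528 + 95 = 623. Profit = 245 − 623 = -£378.
By producing, the firm covers all variable cost plus £150 of fixed cost; shutting down would lose the full £528.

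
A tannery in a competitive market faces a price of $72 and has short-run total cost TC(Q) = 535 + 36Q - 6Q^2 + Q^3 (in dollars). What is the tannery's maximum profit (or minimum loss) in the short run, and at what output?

Profit = -$319 at Q = 6

AVC = 36 - 6Q + Q^2 has its minimum $27 at Q = 3; price $72 clears that bar, so the firm operates.
MC = 36 - 12Q + 3Q^2. Setting P = MC and taking the root on the rising branch gives Q* = 6.
TR = 72·6 = 432. TC = 535 + 216 = 751. Profit = 432 − 751 = -$319.
By producing, the firm covers all variable cost plus $216 of fixed cost; shutting down would lose the full $535.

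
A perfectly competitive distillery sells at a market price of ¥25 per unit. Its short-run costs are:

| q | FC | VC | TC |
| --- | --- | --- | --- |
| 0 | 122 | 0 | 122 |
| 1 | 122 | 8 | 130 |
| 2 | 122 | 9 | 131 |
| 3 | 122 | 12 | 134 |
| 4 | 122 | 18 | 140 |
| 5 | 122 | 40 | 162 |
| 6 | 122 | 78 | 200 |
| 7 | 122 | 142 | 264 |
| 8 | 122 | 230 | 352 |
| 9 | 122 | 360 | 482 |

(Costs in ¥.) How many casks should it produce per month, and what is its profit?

Profit at each row (π = 25q − TC): q=0: -122; q=1: -105; q=2: -81; q=3: -59; q=4: -40; q=5: -37; q=6: -50; q=7: -89; q=8: -152; q=9: -257.
Profit is maximized at q = 5. AVC there is 40/5 = ¥8 ≤ P, so producing beats shutting down (which would give -¥122).

q = 5; profit = -¥37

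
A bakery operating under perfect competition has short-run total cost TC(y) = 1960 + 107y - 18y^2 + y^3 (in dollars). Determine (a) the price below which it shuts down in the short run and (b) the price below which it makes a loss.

Shutdown price = $26; break-even price = $191

AVC = 107 - 18y + y^2; minimized at y = 9, giving min AVC = $26. That is the shutdown price.
ATC = 1960/y + 107 - 18y + y^2. Setting dATC/dy = −1960/y^2 − 18 + 2y = 0 gives y = 14 (since 2·14^3 − 18·14^2 = 1960).
min ATC = 1960/14 + 107 − 18·14 + 14^2 = $191. That is the break-even price.
For $26 ≤ P < $191 the firm produces at a loss; below $26 it shuts down.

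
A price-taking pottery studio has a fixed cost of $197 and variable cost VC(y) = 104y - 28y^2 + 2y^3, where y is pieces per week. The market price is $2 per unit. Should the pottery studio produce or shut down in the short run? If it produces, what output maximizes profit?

Shut down

From TC, MC = TC'(y) = 104 - 56y + 6y^2 and AVC = VC/y = 104 - 28y + 2y^2.
AVC is minimized where dAVC/dy = -28 + 4y = 0, at y = 7; min AVC = 104 - 28·7 + 2·7^2 = $6.
Since P = $2 < min AVC = $6, price fails to cover variable cost at any output.
Shutting down limits the loss to fixed cost, $197.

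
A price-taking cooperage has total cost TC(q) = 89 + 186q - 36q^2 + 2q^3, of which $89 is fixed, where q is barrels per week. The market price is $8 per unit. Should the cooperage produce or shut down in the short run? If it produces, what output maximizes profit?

Shut down

Strip out fixed cost: VC = 186q - 36q^2 + 2q^3. Then AVC = 186 - 36q + 2q^2 and MC = 186 - 72q + 6q^2.
The AVC parabola has its vertex at q = 36/4 = 9, where AVC = 186 - 36·9 + 2·9^2 = $24.
Since P = $8 < min AVC = $24, price fails to cover variable cost at any output.
Shutting down limits the loss to fixed cost, $89.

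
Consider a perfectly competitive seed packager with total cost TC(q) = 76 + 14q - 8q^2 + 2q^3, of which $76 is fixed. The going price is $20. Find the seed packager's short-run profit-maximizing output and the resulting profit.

AVC = 14 - 8q + 2q^2 has its minimum $6 at q = 2; price $20 clears that bar, so the firm operates.
With MC = 14 - 16q + 6q^2, P = MC on the upward-sloping part at q* = 3.
TR = 20·3 = 60. TC = 76 + 24 = 100. Profit = 60 − 100 = -$40.
By producing, the firm covers all variable cost plus $36 of fixed cost; shutting down would lose the full $76.

Profit = -$40 at q = 3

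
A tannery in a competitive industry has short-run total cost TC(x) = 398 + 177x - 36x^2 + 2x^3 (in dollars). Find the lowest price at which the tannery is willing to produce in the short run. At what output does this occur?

Short-run supply begins at min AVC. From VC = 177x - 36x^2 + 2x^3, AVC = 177 - 36x + 2x^2.
At the minimum of AVC, MC = AVC. MC = 177 - 72x + 6x^2; setting MC = AVC gives 4x^2 - 36x = 0, so x = 9. min AVC = 15.
The firm shuts down for any P below $15.

$15 per unit, at x = 9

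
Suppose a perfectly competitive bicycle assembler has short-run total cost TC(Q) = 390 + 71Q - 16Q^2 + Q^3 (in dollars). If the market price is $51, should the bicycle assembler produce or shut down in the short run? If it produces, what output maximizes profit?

Strip out fixed cost: VC = 71Q - 16Q^2 + Q^3. Then AVC = 71 - 16Q + Q^2 and MC = 71 - 32Q + 3Q^2.
AVC is minimized where dAVC/dQ = -16 + 2Q = 0, at Q = 8; min AVC = 71 - 16·8 + 8^2 = $7.
Because $51 ≥ $7, revenue can cover variable cost; the firm operates.
Solving P = MC: 20 - 32Q + 3Q^2 = 0 ⇒ Q = 2/3 or 10. On the upward-sloping branch, Q* = 10.
Check: AVC at Q = 10 is $11 ≤ P, so revenue covers variable cost.
Profit = P·Q − TC = 51·10 − 500 = $10.

Produce at Q = 10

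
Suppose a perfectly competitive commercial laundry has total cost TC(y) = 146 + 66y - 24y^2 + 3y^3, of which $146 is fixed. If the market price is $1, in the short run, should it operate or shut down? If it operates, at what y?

Shut down

Strip out fixed cost: VC = 66y - 24y^2 + 3y^3. Then AVC = 66 - 24y + 3y^2 and MC = 66 - 48y + 9y^2.
AVC is minimized where dAVC/dy = -24 + 6y = 0, at y = 4; min AVC = 66 - 24·4 + 3·4^2 = $18.
P = $1 lies below min AVC = $18; no output level covers variable cost.
Shutting down limits the loss to fixed cost, $146.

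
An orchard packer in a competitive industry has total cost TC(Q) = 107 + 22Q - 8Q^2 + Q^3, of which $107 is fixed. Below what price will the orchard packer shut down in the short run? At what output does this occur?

The shutdown price is the minimum of AVC. VC = 22Q - 8Q^2 + Q^3, so AVC = 22 - 8Q + Q^2.
dAVC/dQ = -8 + 2Q = 0 gives Q = 4. min AVC = 22 - 8·4 + 4^2 = 6.
The firm shuts down for any P below $6.

$6 per unit, at Q = 4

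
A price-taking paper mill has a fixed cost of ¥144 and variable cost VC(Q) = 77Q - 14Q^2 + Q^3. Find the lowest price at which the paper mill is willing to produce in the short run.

The firm shuts down when price falls below the minimum of average variable cost. AVC = VC/Q = 77 - 14Q + Q^2.
At the minimum of AVC, MC = AVC. MC = 77 - 28Q + 3Q^2; setting MC = AVC gives 2Q^2 - 14Q = 0, so Q = 7. min AVC = 28.
The firm shuts down for any P below ¥28.

¥28 per unit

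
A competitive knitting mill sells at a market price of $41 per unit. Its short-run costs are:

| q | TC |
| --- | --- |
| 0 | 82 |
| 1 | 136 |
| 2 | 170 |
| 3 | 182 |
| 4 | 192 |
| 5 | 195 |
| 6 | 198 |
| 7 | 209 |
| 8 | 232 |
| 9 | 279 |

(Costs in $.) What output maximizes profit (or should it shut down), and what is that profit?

q = 8; profit = $96

Profit at each row (π = 41q − TC): q=0: -82; q=1: -95; q=2: -88; q=3: -59; q=4: -28; q=5: 10; q=6: 48; q=7: 78; q=8: 96; q=9: 90.
Profit is maximized at q = 8. AVC there is 150/8 = $18.75 ≤ P, so producing beats shutting down (which would give -$82).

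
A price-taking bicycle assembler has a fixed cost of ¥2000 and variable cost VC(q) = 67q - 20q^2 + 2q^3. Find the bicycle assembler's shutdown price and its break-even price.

Shutdown price = ¥17; break-even price = ¥267

Shutdown price = min AVC. AVC = 67 - 20q + 2q^2, with vertex at q = 5 and minimum ¥17.
ATC = 2000/q + 67 - 20q + 2q^2. Setting dATC/dq = −2000/q^2 − 20 + 4q = 0 gives q = 10 (since 4·10^3 − 20·10^2 = 2000).
min ATC = 2000/10 + 67 − 20·10 + 2·10^2 = ¥267. That is the break-even price.
Between these two prices the firm operates at a loss; above ¥267 it earns a profit.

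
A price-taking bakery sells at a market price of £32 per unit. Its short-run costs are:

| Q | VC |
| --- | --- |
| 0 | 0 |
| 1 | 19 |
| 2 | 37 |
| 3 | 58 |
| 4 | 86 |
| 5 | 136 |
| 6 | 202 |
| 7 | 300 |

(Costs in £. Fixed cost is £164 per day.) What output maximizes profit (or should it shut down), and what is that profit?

Tabulate TR − TC: Q=0: -164; Q=1: -151; Q=2: -137; Q=3: -126; Q=4: -122; Q=5: -140; Q=6: -174; Q=7: -240.
Profit is maximized at Q = 4. AVC there is 86/4 = £21.50 ≤ P, so producing beats shutting down (which would give -£164).

Q = 4; profit = -£122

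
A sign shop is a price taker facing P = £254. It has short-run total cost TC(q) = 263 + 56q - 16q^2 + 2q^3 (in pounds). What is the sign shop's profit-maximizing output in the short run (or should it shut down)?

From TC, MC = TC'(q) = 56 - 32q + 6q^2 and AVC = VC/q = 56 - 16q + 2q^2.
AVC hits its minimum where MC = AVC, at q = 4, giving min AVC = 56 - 16·4 + 2·4^2 = £24.
Since P = £254 ≥ min AVC = £24, price covers variable cost and the firm should produce.
Solving P = MC: -198 - 32q + 6q^2 = 0 ⇒ q = -11/3 or 9. On the upward-sloping branch, q* = 9.
Check: AVC at q = 9 is £74 ≤ P, so revenue covers variable cost.
Profit = P·q − TC = 254·9 − 929 = £1357.

Produce at q = 9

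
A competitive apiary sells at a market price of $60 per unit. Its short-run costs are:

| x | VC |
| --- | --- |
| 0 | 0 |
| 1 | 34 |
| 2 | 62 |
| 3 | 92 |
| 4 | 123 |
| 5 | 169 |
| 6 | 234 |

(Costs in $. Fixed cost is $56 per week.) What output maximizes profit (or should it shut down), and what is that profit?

Profit at each row (π = 60x − TC): x=0: -56; x=1: -30; x=2: 2; x=3: 32; x=4: 61; x=5: 75; x=6: 70.
Profit is maximized at x = 5. AVC there is 169/5 = $33.80 ≤ P, so producing beats shutting down (which would give -$56).

x = 5; profit = $75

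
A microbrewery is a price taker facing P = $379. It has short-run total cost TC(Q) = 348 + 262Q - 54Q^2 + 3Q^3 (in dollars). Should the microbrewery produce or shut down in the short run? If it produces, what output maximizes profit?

Variable cost is VC = 262Q - 54Q^2 + 3Q^3, so AVC = VC/Q = 262 - 54Q + 3Q^2 and MC = dTC/dQ = 262 - 108Q + 9Q^2.
AVC hits its minimum where MC = AVC, at Q = 9, giving min AVC = 262 - 54·9 + 3·9^2 = $19.
Since P = $379 ≥ min AVC = $19, price covers variable cost and the firm should produce.
Set P = MC: 379 = 262 - 108Q + 9Q^2 → -117 - 108Q + 9Q^2 = 0. The roots are Q = -1 and Q = 13; the profit-maximizing output is on the rising part of MC, so Q* = 13.
Check: AVC at Q = 13 is $67 ≤ P, so revenue covers variable cost.
Profit = P·Q − TC = 379·13 − 1219 = $3708.

Produce at Q = 13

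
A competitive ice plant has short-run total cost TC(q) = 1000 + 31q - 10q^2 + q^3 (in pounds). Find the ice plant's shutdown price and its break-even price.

Shutdown price = min AVC. AVC = 31 - 10q + q^2, with vertex at q = 5 and minimum £6.
ATC = 1000/q + 31 - 10q + q^2. Setting dATC/dq = −1000/q^2 − 10 + 2q = 0 gives q = 10 (since 2·10^3 − 10·10^2 = 1000).
min ATC = 1000/10 + 31 − 10·10 + 10^2 = £131. That is the break-even price.
Between these two prices the firm operates at a loss; above £131 it earns a profit.

Shutdown price = £6; break-even price = £131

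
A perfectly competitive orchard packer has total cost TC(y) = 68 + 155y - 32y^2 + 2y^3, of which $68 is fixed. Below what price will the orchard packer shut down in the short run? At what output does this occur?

Short-run supply begins at min AVC. From VC = 155y - 32y^2 + 2y^3, AVC = 155 - 32y + 2y^2.
dAVC/dy = -32 + 4y = 0 gives y = 8. min AVC = 155 - 32·8 + 2·8^2 = 27.
For P < $27 the firm produces nothing.

$27 per unit, at y = 8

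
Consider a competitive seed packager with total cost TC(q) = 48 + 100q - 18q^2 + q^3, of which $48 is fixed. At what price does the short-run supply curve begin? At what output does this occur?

$19 per unit, at q = 9

Short-run supply begins at min AVC. From VC = 100q - 18q^2 + q^3, AVC = 100 - 18q + q^2.
At the minimum of AVC, MC = AVC. MC = 100 - 36q + 3q^2; setting MC = AVC gives 2q^2 - 18q = 0, so q = 9. min AVC = 19.
The firm shuts down for any P below $19.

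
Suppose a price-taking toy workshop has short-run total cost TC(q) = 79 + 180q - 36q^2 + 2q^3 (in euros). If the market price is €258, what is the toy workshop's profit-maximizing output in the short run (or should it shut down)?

Produce at q = 13

From TC, MC = TC'(q) = 180 - 72q + 6q^2 and AVC = VC/q = 180 - 36q + 2q^2.
AVC is minimized where dAVC/dq = -36 + 4q = 0, at q = 9; min AVC = 180 - 36·9 + 2·9^2 = €18.
Because €258 ≥ €18, revenue can cover variable cost; the firm operates.
Solving P = MC: -78 - 72q + 6q^2 = 0 ⇒ q = -1 or 13. On the upward-sloping branch, q* = 13.
Check: AVC at q = 13 is €50 ≤ P, so revenue covers variable cost.
Profit = P·q − TC = 258·13 − 729 = €2625.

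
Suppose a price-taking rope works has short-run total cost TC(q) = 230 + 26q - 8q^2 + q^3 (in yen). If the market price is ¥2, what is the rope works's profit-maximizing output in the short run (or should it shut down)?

Strip out fixed cost: VC = 26q - 8q^2 + q^3. Then AVC = 26 - 8q + q^2 and MC = 26 - 16q + 3q^2.
AVC is minimized where dAVC/dq = -8 + 2q = 0, at q = 4; min AVC = 26 - 8·4 + 4^2 = ¥10.
P = ¥2 lies below min AVC = ¥10; no output level covers variable cost.
Shutting down limits the loss to fixed cost, ¥230.

Shut down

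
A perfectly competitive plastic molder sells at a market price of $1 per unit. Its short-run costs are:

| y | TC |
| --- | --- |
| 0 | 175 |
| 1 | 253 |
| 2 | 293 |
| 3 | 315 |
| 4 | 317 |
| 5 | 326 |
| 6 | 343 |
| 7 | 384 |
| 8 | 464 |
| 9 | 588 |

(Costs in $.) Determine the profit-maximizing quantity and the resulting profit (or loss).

y = 0 (shut down); profit = -$175

Compute π = P·y − TC at each output: y=0: -175; y=1: -252; y=2: -291; y=3: -312; y=4: -313; y=5: -321; y=6: -337; y=7: -377; y=8: -456; y=9: -579.
Profit is highest at y = 0. Equivalently, the lowest AVC in the table is 168/6 ≈ $28 at y = 6, and P = $1 falls below it — price never covers variable cost, so the firm shuts down and loses only its fixed cost.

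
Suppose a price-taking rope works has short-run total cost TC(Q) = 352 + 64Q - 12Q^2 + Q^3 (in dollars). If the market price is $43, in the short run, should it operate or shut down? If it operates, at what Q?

Produce at Q = 7

Strip out fixed cost: VC = 64Q - 12Q^2 + Q^3. Then AVC = 64 - 12Q + Q^2 and MC = 64 - 24Q + 3Q^2.
AVC is minimized where dAVC/dQ = -12 + 2Q = 0, at Q = 6; min AVC = 64 - 12·6 + 6^2 = $28.
Because $43 ≥ $28, revenue can cover variable cost; the firm operates.
Solving P = MC: 21 - 24Q + 3Q^2 = 0 ⇒ Q = 1 or 7. On the upward-sloping branch, Q* = 7.
Check: AVC at Q = 7 is $29 ≤ P, so revenue covers variable cost.
Profit = P·Q − TC = 43·7 − 555 = -$254, a loss, but smaller than the $352 fixed cost the firm would lose by shutting down.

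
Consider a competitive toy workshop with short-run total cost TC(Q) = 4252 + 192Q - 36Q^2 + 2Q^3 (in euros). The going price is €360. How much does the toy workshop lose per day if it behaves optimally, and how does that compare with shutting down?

AVC = 192 - 36Q + 2Q^2 has its minimum €30 at Q = 9; price €360 clears that bar, so the firm operates.
MC = 192 - 72Q + 6Q^2. Setting P = MC and taking the root on the rising branch gives Q* = 14.
TR = 360·14 = 5040. TC = 4252 + 1120 = 5372. Profit = 5040 − 5372 = -€332.
By producing, the firm covers all variable cost plus €3920 of fixed cost; shutting down would lose the full €4252.

Profit = -€332 at Q = 14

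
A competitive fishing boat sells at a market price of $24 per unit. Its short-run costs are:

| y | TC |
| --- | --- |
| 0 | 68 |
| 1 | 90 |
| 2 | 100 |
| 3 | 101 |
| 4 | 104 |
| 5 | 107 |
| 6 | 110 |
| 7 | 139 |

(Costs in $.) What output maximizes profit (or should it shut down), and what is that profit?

y = 6; profit = $34

Profit at each row (π = 24y − TC): y=0: -68; y=1: -66; y=2: -52; y=3: -29; y=4: -8; y=5: 13; y=6: 34; y=7: 29.
Profit is maximized at y = 6. AVC there is 42/6 = $7 ≤ P, so producing beats shutting down (which would give -$68).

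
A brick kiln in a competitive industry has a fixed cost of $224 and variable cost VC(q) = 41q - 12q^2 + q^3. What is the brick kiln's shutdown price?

The firm shuts down when price falls below the minimum of average variable cost. AVC = VC/q = 41 - 12q + q^2.
dAVC/dq = -12 + 2q = 0 gives q = 6. min AVC = 41 - 12·6 + 6^2 = 5.
For P < $5 the firm produces nothing.

$5 per unit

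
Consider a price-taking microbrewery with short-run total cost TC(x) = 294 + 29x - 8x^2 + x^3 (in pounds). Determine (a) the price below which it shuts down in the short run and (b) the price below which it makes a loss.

Shutdown price = min AVC. AVC = 29 - 8x + x^2, with vertex at x = 4 and minimum £13.
ATC = 294/x + 29 - 8x + x^2. Setting dATC/dx = −294/x^2 − 8 + 2x = 0 gives x = 7 (since 2·7^3 − 8·7^2 = 294).
min ATC = 294/7 + 29 − 8·7 + 7^2 = £64. That is the break-even price.
For £13 ≤ P < £64 the firm produces at a loss; below £13 it shuts down.

Shutdown price = £13; break-even price = £64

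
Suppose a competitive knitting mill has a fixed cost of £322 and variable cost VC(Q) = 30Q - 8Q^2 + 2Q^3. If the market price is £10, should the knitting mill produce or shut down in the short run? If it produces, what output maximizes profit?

Strip out fixed cost: VC = 30Q - 8Q^2 + 2Q^3. Then AVC = 30 - 8Q + 2Q^2 and MC = 30 - 16Q + 6Q^2.
AVC is minimized where dAVC/dQ = -8 + 4Q = 0, at Q = 2; min AVC = 30 - 8·2 + 2·2^2 = £22.
With P < min AVC (£10 < £22), every unit sold adds to the loss.
Shutting down limits the loss to fixed cost, £322.

Shut down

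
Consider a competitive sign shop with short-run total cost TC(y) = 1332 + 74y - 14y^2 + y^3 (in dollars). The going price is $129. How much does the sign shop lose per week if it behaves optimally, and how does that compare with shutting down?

AVC = 74 - 14y + y^2 has its minimum $25 at y = 7; price $129 clears that bar, so the firm operates.
MC = 74 - 28y + 3y^2. Setting P = MC and taking the root on the rising branch gives y* = 11.
TR = 129·11 = 1419. TC = 1332 + 451 = 1783. Profit = 1419 − 1783 = -$364.
That loss of $364 beats the $1332 the firm would lose by shutting down; producing recovers $968 of fixed cost.

Profit = -$364 at y = 11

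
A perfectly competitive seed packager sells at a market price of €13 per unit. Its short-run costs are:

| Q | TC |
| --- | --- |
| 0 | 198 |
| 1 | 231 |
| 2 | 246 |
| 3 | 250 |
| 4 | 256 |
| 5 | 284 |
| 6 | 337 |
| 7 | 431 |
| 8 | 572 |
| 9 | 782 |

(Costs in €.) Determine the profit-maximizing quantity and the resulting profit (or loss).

Tabulate TR − TC: Q=0: -198; Q=1: -218; Q=2: -220; Q=3: -211; Q=4: -204; Q=5: -219; Q=6: -259; Q=7: -340; Q=8: -468; Q=9: -665.
Profit is highest at Q = 0. Equivalently, the lowest AVC in the table is 58/4 ≈ €14.50 at Q = 4, and P = €13 falls below it — price never covers variable cost, so the firm shuts down and loses only its fixed cost.

Q = 0 (shut down); profit = -€198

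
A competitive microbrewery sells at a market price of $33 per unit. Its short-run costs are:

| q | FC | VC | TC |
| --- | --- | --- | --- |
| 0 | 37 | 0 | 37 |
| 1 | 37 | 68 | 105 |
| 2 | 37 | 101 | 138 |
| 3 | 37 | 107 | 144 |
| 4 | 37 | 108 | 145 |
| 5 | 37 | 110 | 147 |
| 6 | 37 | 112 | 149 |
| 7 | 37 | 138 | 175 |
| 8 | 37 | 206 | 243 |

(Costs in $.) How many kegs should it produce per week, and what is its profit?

q = 7; profit = $56

Profit at each row (π = 33q − TC): q=0: -37; q=1: -72; q=2: -72; q=3: -45; q=4: -13; q=5: 18; q=6: 49; q=7: 56; q=8: 21.
Profit is maximized at q = 7. AVC there is 138/7 = $19.71 ≤ P, so producing beats shutting down (which would give -$37).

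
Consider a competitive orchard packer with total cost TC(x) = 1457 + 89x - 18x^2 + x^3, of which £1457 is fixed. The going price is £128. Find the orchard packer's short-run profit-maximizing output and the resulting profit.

Profit = -£105 at x = 13

AVC = 89 - 18x + x^2; min AVC = £8 at x = 9. Since P = £128 ≥ min AVC, the firm produces.
With MC = 89 - 36x + 3x^2, P = MC on the upward-sloping part at x* = 13.
TR = 128·13 = 1664. TC = 1457 + 312 = 1769. Profit = 1664 − 1769 = -£105.
By producing, the firm covers all variable cost plus £1352 of fixed cost; shutting down would lose the full £1457.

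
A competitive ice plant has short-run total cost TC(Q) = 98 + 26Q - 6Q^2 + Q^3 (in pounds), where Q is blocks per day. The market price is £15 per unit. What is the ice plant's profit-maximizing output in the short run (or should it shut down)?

From TC, MC = TC'(Q) = 26 - 12Q + 3Q^2 and AVC = VC/Q = 26 - 6Q + Q^2.
AVC hits its minimum where MC = AVC, at Q = 3, giving min AVC = 26 - 6·3 + 3^2 = £17.
Since P = £15 < min AVC = £17, price fails to cover variable cost at any output.
The firm minimizes its loss by shutting down and losing only its fixed cost of £98.

Shut down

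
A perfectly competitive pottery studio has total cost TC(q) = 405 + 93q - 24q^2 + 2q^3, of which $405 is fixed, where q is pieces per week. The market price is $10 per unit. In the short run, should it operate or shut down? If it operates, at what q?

Shut down

Strip out fixed cost: VC = 93q - 24q^2 + 2q^3. Then AVC = 93 - 24q + 2q^2 and MC = 93 - 48q + 6q^2.
AVC hits its minimum where MC = AVC, at q = 6, giving min AVC = 93 - 24·6 + 2·6^2 = $21.
With P < min AVC ($10 < $21), every unit sold adds to the loss.
Best response: produce nothing and absorb the $405 fixed cost.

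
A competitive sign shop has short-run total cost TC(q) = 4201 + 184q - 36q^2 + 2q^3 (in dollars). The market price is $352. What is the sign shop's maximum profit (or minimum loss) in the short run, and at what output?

Profit = -$281 at q = 14

AVC = 184 - 36q + 2q^2; min AVC = $22 at q = 9. Since P = $352 ≥ min AVC, the firm produces.
With MC = 184 - 72q + 6q^2, P = MC on the upward-sloping part at q* = 14.
TR = 352·14 = 4928. TC = 4201 + 1008 = 5209. Profit = 4928 − 5209 = -$281.
Shutting down would mean losing the fixed cost of $4201, so operating at a loss of $281 is better by $3920.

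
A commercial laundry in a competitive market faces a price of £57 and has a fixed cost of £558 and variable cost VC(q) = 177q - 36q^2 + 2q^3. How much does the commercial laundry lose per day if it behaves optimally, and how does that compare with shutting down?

AVC = 177 - 36q + 2q^2; min AVC = £15 at q = 9. Since P = £57 ≥ min AVC, the firm produces.
With MC = 177 - 72q + 6q^2, P = MC on the upward-sloping part at q* = 10.
TR = 57·10 = 570. TC = 558 + 170 = 728. Profit = 570 − 728 = -£158.
Shutting down would mean losing the fixed cost of £558, so operating at a loss of £158 is better by £400.

Profit = -£158 at q = 10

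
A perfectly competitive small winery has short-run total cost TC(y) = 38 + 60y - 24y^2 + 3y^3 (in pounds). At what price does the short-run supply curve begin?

£12 per unit

Short-run supply begins at min AVC. From VC = 60y - 24y^2 + 3y^3, AVC = 60 - 24y + 3y^2.
dAVC/dy = -24 + 6y = 0 gives y = 4. min AVC = 60 - 24·4 + 3·4^2 = 12.
The firm shuts down for any P below £12.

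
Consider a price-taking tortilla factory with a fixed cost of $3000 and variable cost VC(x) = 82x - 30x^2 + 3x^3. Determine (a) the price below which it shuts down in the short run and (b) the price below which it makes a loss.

Shutdown price = $7; break-even price = $382

Shutdown price = min AVC. AVC = 82 - 30x + 3x^2, with vertex at x = 5 and minimum $7.
ATC = 3000/x + 82 - 30x + 3x^2. Setting dATC/dx = −3000/x^2 − 30 + 6x = 0 gives x = 10 (since 6·10^3 − 30·10^2 = 3000).
min ATC = 3000/10 + 82 − 30·10 + 3·10^2 = $382. That is the break-even price.
Between these two prices the firm operates at a loss; above $382 it earns a profit.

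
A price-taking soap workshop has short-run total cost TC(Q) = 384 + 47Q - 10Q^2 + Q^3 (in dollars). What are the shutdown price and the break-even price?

AVC = 47 - 10Q + Q^2; minimized at Q = 5, giving min AVC = $22. That is the shutdown price.
ATC = 384/Q + 47 - 10Q + Q^2. Setting dATC/dQ = −384/Q^2 − 10 + 2Q = 0 gives Q = 8 (since 2·8^3 − 10·8^2 = 384).
min ATC = 384/8 + 47 − 10·8 + 8^2 = $79. That is the break-even price.
For $22 ≤ P < $79 the firm produces at a loss; below $22 it shuts down.

Shutdown price = $22; break-even price = $79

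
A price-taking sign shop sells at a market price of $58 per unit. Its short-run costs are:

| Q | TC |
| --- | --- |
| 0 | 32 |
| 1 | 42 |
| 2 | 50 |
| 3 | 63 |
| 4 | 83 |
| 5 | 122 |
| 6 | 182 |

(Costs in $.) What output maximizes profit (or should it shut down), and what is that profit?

Q = 5; profit = $168

Profit at each row (π = 58Q − TC): Q=0: -32; Q=1: 16; Q=2: 66; Q=3: 111; Q=4: 149; Q=5: 168; Q=6: 166.
Profit is maximized at Q = 5. AVC there is 90/5 = $18 ≤ P, so producing beats shutting down (which would give -$32).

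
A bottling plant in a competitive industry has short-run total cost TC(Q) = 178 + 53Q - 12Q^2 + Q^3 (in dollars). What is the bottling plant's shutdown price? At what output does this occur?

$17 per unit, at Q = 6

The firm shuts down when price falls below the minimum of average variable cost. AVC = VC/Q = 53 - 12Q + Q^2.
At the minimum of AVC, MC = AVC. MC = 53 - 24Q + 3Q^2; setting MC = AVC gives 2Q^2 - 12Q = 0, so Q = 6. min AVC = 17.
So the shutdown price is $17.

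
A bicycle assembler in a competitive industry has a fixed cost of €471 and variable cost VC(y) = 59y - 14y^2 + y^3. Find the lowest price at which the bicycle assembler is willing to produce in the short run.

The shutdown price is the minimum of AVC. VC = 59y - 14y^2 + y^3, so AVC = 59 - 14y + y^2.
At the minimum of AVC, MC = AVC. MC = 59 - 28y + 3y^2; setting MC = AVC gives 2y^2 - 14y = 0, so y = 7. min AVC = 10.
For P < €10 the firm produces nothing.

€10 per unit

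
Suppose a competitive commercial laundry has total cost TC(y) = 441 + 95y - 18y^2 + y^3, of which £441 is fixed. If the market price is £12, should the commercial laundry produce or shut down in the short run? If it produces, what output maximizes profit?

Shut down

Strip out fixed cost: VC = 95y - 18y^2 + y^3. Then AVC = 95 - 18y + y^2 and MC = 95 - 36y + 3y^2.
AVC hits its minimum where MC = AVC, at y = 9, giving min AVC = 95 - 18·9 + 9^2 = £14.
With P < min AVC (£12 < £14), every unit sold adds to the loss.
Best response: produce nothing and absorb the £441 fixed cost.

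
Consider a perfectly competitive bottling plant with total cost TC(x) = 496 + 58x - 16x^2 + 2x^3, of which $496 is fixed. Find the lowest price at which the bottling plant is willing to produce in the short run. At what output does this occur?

$26 per unit, at x = 4

The shutdown price is the minimum of AVC. VC = 58x - 16x^2 + 2x^3, so AVC = 58 - 16x + 2x^2.
dAVC/dx = -16 + 4x = 0 gives x = 4. min AVC = 58 - 16·4 + 2·4^2 = 26.
For P < $26 the firm produces nothing.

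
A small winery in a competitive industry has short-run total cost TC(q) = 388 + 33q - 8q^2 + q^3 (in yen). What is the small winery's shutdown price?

¥17 per unit

The shutdown price is the minimum of AVC. VC = 33q - 8q^2 + q^3, so AVC = 33 - 8q + q^2.
At the minimum of AVC, MC = AVC. MC = 33 - 16q + 3q^2; setting MC = AVC gives 2q^2 - 8q = 0, so q = 4. min AVC = 17.
So the shutdown price is ¥17.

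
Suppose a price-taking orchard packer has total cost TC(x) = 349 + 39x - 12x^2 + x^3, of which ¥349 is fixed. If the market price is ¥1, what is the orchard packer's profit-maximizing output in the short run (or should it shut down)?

Shut down

Strip out fixed cost: VC = 39x - 12x^2 + x^3. Then AVC = 39 - 12x + x^2 and MC = 39 - 24x + 3x^2.
AVC hits its minimum where MC = AVC, at x = 6, giving min AVC = 39 - 12·6 + 6^2 = ¥3.
P = ¥1 lies below min AVC = ¥3; no output level covers variable cost.
Best response: produce nothing and absorb the ¥349 fixed cost.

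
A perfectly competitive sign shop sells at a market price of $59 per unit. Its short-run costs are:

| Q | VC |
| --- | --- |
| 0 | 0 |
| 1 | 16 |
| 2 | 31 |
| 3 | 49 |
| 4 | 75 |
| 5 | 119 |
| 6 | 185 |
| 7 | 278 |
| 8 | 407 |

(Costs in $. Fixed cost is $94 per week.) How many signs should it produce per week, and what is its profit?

Compute π = P·Q − TC at each output: Q=0: -94; Q=1: -51; Q=2: -7; Q=3: 34; Q=4: 67; Q=5: 82; Q=6: 75; Q=7: 41; Q=8: -29.
Profit is maximized at Q = 5. AVC there is 119/5 = $23.80 ≤ P, so producing beats shutting down (which would give -$94).

Q = 5; profit = $82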